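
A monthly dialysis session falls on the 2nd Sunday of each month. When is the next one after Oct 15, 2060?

Nov 14, 2060

Oct 2060 starts on a Friday; its first Sunday is the 3rd, so the 2nd Sunday is the 10th — Oct 10, 2060.
That is not after Oct 15, 2060, so look at Nov 2060.
Nov 2060 starts on a Monday; its first Sunday is the 7th, so the 2nd Sunday is the 14th — Nov 14, 2060.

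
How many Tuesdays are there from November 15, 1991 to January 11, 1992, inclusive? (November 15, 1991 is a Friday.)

8

November 15, 1991 is a Friday; the first Tuesday on or after it is November 19, 1991 (4 days later).
From November 19, 1991 to January 11, 1992: 11 + 31 + 11 = 53 days (rest of November, December, January).
53 ÷ 7 = 7 full weeks with remainder 4, so 7 more Tuesdays after the first → 8.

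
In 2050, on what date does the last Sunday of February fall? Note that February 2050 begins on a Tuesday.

27 February 2050

February 2050 begins on a Tuesday, so the first Sunday is February 6 (5 days later).
February 2050 has 28 days. Adding weeks: 6, 13, 20, 27 — the last one ≤ 28 is the 27th.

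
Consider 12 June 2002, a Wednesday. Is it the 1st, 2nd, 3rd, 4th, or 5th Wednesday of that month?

Day 12 falls in week ⌈12/7⌉ of the month.
Days 1–7 hold the 1st Wednesday, 8–14 the 2nd, 15–21 the 3rd, 22–28 the 4th, 29–31 the 5th.
12 is in the range for the 2nd.

2nd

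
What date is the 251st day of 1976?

7 September 1976

January has 31 days (251 − 31 = 220 remain).
February has 29 days (220 − 29 = 191 remain).
March has 31 days (191 − 31 = 160 remain).
April has 30 days (160 − 30 = 130 remain).
May has 31 days (130 − 31 = 99 remain).
June has 30 days (99 − 30 = 69 remain).
July has 31 days (69 − 31 = 38 remain).
August has 31 days (38 − 31 = 7 remain).
7 into September → September 7.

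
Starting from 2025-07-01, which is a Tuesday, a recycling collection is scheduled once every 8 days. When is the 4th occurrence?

2025-07-25

The 4th occurrence is 3 intervals after the first: 3 × 8 = 24 days after 2025-07-01.
24 days later is 2025-07-25.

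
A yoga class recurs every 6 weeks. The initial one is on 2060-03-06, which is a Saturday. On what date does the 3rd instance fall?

2060-05-29

The 3rd occurrence is 2 intervals after the first: 2 × 42 = 84 days after 2060-03-06.
March has 31 days — 25 days to the end of March leaves 59.
April has 30 days (29 left).
29 days into May → 2060-05-29.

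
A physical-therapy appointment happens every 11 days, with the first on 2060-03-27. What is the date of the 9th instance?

2060-06-23

The 9th occurrence is 8 intervals after the first: 8 × 11 = 88 days after 2060-03-27.
March has 31 days — 4 days to the end of March leaves 84.
April has 30 days (54 left).
May has 31 days (23 left).
23 days into June → 2060-06-23.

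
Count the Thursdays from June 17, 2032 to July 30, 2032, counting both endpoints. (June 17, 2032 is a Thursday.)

7

June 17, 2032 is a Thursday; the first Thursday on or after it is June 17, 2032.
From June 17, 2032 to July 30, 2032: 13 + 30 = 43 days (rest of June, July).
43 ÷ 7 = 6 full weeks with remainder 1, so 6 more Thursdays after the first → 7.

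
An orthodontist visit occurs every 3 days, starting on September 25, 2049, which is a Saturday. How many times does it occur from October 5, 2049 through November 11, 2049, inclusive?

Occurrences land 3·i days after September 25, 2049 for i = 0, 1, 2, …
October 5, 2049 is 10 days after the start; 10 ÷ 3 = 3 remainder 1; since the remainder is 1, round up to i = 4. First occurrence in the window: #5 on October 7, 2049 (4×3 = 12 days in).
November 11, 2049 is 47 days after the start; 47 ÷ 3 = 15 remainder 2. Last occurrence in the window: #16 on November 9, 2049.
Occurrences #5 through #16: 12 in total.

12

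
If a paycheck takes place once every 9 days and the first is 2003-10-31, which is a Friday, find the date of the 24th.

The 24th occurrence is 23 intervals after the first: 23 × 9 = 207 days after 2003-10-31.
October has 31 days — 0 days to the end of October leaves 207.
November has 30 days (177 left).
December has 31 days (146 left).
January has 31 days (115 left).
February has 29 days (86 left).
March has 31 days (55 left).
April has 30 days (25 left).
25 days into May → 2004-05-25.

2004-05-25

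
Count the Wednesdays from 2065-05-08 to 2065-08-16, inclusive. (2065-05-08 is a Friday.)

2065-05-08 is a Friday; the first Wednesday on or after it is 2065-05-13 (5 days later).
From 2065-05-13 to 2065-08-16: 18 + 30 + 31 + 16 = 95 days (rest of May, June, July, August).
95 ÷ 7 = 13 full weeks with remainder 4, so 13 more Wednesdays after the first → 14.

14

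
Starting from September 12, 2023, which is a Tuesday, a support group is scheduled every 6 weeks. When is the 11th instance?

The 11th occurrence is 10 intervals after the first: 10 × 42 = 420 days after September 12, 2023.
September has 30 days — 18 days to the end of September leaves 402.
From end of September to end of 2023 is 92 days (310 left).
January has 31 days (279 left).
February has 29 days (250 left).
March has 31 days (219 left).
April has 30 days (189 left).
May has 31 days (158 left).
June has 30 days (128 left).
July has 31 days (97 left).
August has 31 days (66 left).
September has 30 days (36 left).
October has 31 days (5 left).
5 days into November → November 5, 2024.

November 5, 2024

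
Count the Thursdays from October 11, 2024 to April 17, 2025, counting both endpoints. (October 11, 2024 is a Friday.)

27

October 11, 2024 is a Friday; the first Thursday on or after it is October 17, 2024 (6 days later).
From October 17, 2024 to April 17, 2025: 14 + 30 + 31 + 31 + 28 + 31 + 17 = 182 days (rest of October, November, December, January, February, March, April).
182 ÷ 7 = 26 full weeks with remainder 0, so 26 more Thursdays after the first → 27.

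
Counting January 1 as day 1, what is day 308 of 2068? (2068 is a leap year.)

3 November 2068

January has 31 days (308 − 31 = 277 remain).
February has 29 days (277 − 29 = 248 remain).
March has 31 days (248 − 31 = 217 remain).
April has 30 days (217 − 30 = 187 remain).
May has 31 days (187 − 31 = 156 remain).
June has 30 days (156 − 30 = 126 remain).
July has 31 days (126 − 31 = 95 remain).
August has 31 days (95 − 31 = 64 remain).
September has 30 days (64 − 30 = 34 remain).
October has 31 days (34 − 31 = 3 remain).
3 into November → November 3.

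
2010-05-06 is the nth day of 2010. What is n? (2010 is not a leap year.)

126

Days in months before May: 31 + 28 + 31 + 30 = 120.
Plus 6 days into May → day 126.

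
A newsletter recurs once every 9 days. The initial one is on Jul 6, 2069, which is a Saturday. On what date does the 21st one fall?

Jan 2, 2070

The 21st occurrence is 20 intervals after the first: 20 × 9 = 180 days after Jul 6, 2069.
Jul has 31 days — 25 days to the end of Jul leaves 155.
Aug has 31 days (124 left).
Sep has 30 days (94 left).
Oct has 31 days (63 left).
Nov has 30 days (33 left).
Dec has 31 days (2 left).
2 days into Jan → Jan 2, 2070.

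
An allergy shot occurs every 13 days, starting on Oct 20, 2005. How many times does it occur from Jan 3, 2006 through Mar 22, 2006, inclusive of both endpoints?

Occurrences land 13·i days after Oct 20, 2005 for i = 0, 1, 2, …
Jan 3, 2006 is 75 days after the start; 75 ÷ 13 = 5 remainder 10; since the remainder is 10, round up to i = 6. First occurrence in the window: #7 on Jan 6, 2006 (6×13 = 78 days in).
Mar 22, 2006 is 153 days after the start; 153 ÷ 13 = 11 remainder 10. Last occurrence in the window: #12 on Mar 12, 2006.
Occurrences #7 through #12: 6 in total.

6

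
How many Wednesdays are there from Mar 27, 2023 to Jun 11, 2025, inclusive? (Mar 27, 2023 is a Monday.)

116

Mar 27, 2023 is a Monday; the first Wednesday on or after it is Mar 29, 2023 (2 days later).
From Mar 29, 2023 to Jun 11, 2025: 277 + 366 + 162 = 805 days (rest of 2023, 2024, to Jun 11, 2025 in 2025).
805 ÷ 7 = 115 full weeks with remainder 0, so 115 more Wednesdays after the first → 116.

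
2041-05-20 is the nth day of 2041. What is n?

Days in months before May: 31 + 28 + 31 + 30 = 120.
Plus 20 days into May → day 140.

140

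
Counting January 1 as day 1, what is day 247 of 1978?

1978-09-04

January has 31 days (247 − 31 = 216 remain).
February has 28 days (216 − 28 = 188 remain).
March has 31 days (188 − 31 = 157 remain).
April has 30 days (157 − 30 = 127 remain).
May has 31 days (127 − 31 = 96 remain).
June has 30 days (96 − 30 = 66 remain).
July has 31 days (66 − 31 = 35 remain).
August has 31 days (35 − 31 = 4 remain).
4 into September → September 4.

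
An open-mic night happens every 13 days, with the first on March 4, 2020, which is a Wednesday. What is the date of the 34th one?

The 34th occurrence is 33 intervals after the first: 33 × 13 = 429 days after March 4, 2020.
March has 31 days — 27 days to the end of March leaves 402.
From end of March to end of 2020 is 275 days (127 left).
January has 31 days (96 left).
February has 28 days (68 left).
March has 31 days (37 left).
April has 30 days (7 left).
7 days into May → May 7, 2021.

May 7, 2021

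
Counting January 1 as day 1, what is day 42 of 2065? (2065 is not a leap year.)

Jan has 31 days (42 − 31 = 11 remain).
11 into Feb → Feb 11.

Feb 11, 2065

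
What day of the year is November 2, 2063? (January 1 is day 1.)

Days in months before November: 31 + 28 + 31 + 30 + 31 + 30 + 31 + 31 + 30 + 31 = 304.
Plus 2 days into November → day 306.

306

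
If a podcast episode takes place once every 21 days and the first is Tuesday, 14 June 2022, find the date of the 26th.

21 November 2023

The 26th occurrence is 25 intervals after the first: 25 × 21 = 525 days after 14 June 2022.
June has 30 days — 16 days to the end of June leaves 509.
From end of June to end of 2022 is 184 days (325 left).
January has 31 days (294 left).
February has 28 days (266 left).
March has 31 days (235 left).
April has 30 days (205 left).
May has 31 days (174 left).
June has 30 days (144 left).
July has 31 days (113 left).
August has 31 days (82 left).
September has 30 days (52 left).
October has 31 days (21 left).
21 days into November → 21 November 2023.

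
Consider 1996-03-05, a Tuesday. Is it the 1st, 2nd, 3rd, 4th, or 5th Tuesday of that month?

Day 5 falls in week ⌈5/7⌉ of the month.
Days 1–7 hold the 1st Tuesday, 8–14 the 2nd, 15–21 the 3rd, 22–28 the 4th, 29–31 the 5th.
5 is in the range for the 1st.

1st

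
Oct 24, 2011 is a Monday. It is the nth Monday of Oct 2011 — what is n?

Day 24 falls in week ⌈24/7⌉ of the month.
Days 1–7 hold the 1st Monday, 8–14 the 2nd, 15–21 the 3rd, 22–28 the 4th, 29–31 the 5th.
24 is in the range for the 4th.

4th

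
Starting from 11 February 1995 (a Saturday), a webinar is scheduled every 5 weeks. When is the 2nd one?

18 March 1995

The 2nd occurrence is 1 interval after the first: 1 × 35 = 35 days after 11 February 1995.
February has 28 days — 17 days to the end of February leaves 18.
18 days into March → 18 March 1995.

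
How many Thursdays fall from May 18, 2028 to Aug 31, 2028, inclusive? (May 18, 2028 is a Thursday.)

May 18, 2028 is a Thursday; the first Thursday on or after it is May 18, 2028.
From May 18, 2028 to Aug 31, 2028: 13 + 30 + 31 + 31 = 105 days (rest of May, Jun, Jul, Aug).
105 ÷ 7 = 15 full weeks with remainder 0, so 15 more Thursdays after the first → 16.

16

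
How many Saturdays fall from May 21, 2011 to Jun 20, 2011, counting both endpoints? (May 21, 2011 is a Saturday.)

May 21, 2011 is a Saturday; the first Saturday on or after it is May 21, 2011.
From May 21, 2011 to Jun 20, 2011: 10 + 20 = 30 days (rest of May, Jun).
30 ÷ 7 = 4 full weeks with remainder 2, so 4 more Saturdays after the first → 5.

5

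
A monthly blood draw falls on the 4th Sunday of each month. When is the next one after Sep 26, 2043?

Sep 2043 starts on a Tuesday; its first Sunday is the 6th, so the 4th Sunday is the 27th — Sep 27, 2043.
Sep 27, 2043 is after Sep 26, 2043, so that is the next one.

Sep 27, 2043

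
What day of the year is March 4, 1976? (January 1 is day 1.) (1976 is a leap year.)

Days in months before March: 31 + 29 = 60.
Plus 4 days into March → day 64.

64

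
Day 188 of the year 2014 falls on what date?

Jul 7, 2014

Jan has 31 days (188 − 31 = 157 remain).
Feb has 28 days (157 − 28 = 129 remain).
Mar has 31 days (129 − 31 = 98 remain).
Apr has 30 days (98 − 30 = 68 remain).
May has 31 days (68 − 31 = 37 remain).
Jun has 30 days (37 − 30 = 7 remain).
7 into Jul → Jul 7.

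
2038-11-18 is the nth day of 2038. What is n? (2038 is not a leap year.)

Days in months before November: 31 + 28 + 31 + 30 + 31 + 30 + 31 + 31 + 30 + 31 = 304.
Plus 18 days into November → day 322.

322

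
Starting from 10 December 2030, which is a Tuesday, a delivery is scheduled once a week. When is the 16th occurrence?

The 16th occurrence is 15 intervals after the first: 15 × 7 = 105 days after 10 December 2030.
December has 31 days — 21 days to the end of December leaves 84.
January has 31 days (53 left).
February has 28 days (25 left).
25 days into March → 25 March 2031.

25 March 2031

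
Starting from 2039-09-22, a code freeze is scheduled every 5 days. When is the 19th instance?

2039-12-21

The 19th occurrence is 18 intervals after the first: 18 × 5 = 90 days after 2039-09-22.
September has 30 days — 8 days to the end of September leaves 82.
October has 31 days (51 left).
November has 30 days (21 left).
21 days into December → 2039-12-21.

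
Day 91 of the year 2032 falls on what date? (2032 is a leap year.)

January has 31 days (91 − 31 = 60 remain).
February has 29 days (60 − 29 = 31 remain).
31 into March → March 31.

31 March 2032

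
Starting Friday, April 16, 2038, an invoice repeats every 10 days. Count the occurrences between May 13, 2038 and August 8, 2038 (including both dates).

Occurrences land 10·i days after April 16, 2038 for i = 0, 1, 2, …
May 13, 2038 is 27 days after the start; 27 ÷ 10 = 2 remainder 7; since the remainder is 7, round up to i = 3. First occurrence in the window: #4 on May 16, 2038 (3×10 = 30 days in).
August 8, 2038 is 114 days after the start; 114 ÷ 10 = 11 remainder 4. Last occurrence in the window: #12 on August 4, 2038.
Occurrences #4 through #12: 9 in total.

9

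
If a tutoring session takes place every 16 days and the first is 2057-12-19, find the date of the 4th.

The 4th occurrence is 3 intervals after the first: 3 × 16 = 48 days after 2057-12-19.
December has 31 days — 12 days to the end of December leaves 36.
January has 31 days (5 left).
5 days into February → 2058-02-05.

2058-02-05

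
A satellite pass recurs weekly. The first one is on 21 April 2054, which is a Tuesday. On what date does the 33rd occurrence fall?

1 December 2054

The 33rd occurrence is 32 intervals after the first: 32 × 7 = 224 days after 21 April 2054.
April has 30 days — 9 days to the end of April leaves 215.
May has 31 days (184 left).
June has 30 days (154 left).
July has 31 days (123 left).
August has 31 days (92 left).
September has 30 days (62 left).
October has 31 days (31 left).
November has 30 days (1 left).
1 day into December → 1 December 2054.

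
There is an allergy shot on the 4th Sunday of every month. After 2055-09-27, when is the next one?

September 2055 starts on a Wednesday; its first Sunday is the 5th, so the 4th Sunday is the 26th — 2055-09-26.
That is not after 2055-09-27, so look at October 2055.
October 2055 starts on a Friday; its first Sunday is the 3rd, so the 4th Sunday is the 24th — 2055-10-24.

2055-10-24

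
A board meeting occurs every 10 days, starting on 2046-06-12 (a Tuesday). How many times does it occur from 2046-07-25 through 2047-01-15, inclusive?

Occurrences land 10·i days after 2046-06-12 for i = 0, 1, 2, …
2046-07-25 is 43 days after the start; 43 ÷ 10 = 4 remainder 3; since the remainder is 3, round up to i = 5. First occurrence in the window: #6 on 2046-08-01 (5×10 = 50 days in).
2047-01-15 is 217 days after the start; 217 ÷ 10 = 21 remainder 7. Last occurrence in the window: #22 on 2047-01-08.
Occurrences #6 through #22: 17 in total.

17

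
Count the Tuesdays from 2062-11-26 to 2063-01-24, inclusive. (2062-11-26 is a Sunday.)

9

2062-11-26 is a Sunday; the first Tuesday on or after it is 2062-11-28 (2 days later).
From 2062-11-28 to 2063-01-24: 2 + 31 + 24 = 57 days (rest of November, December, January).
57 ÷ 7 = 8 full weeks with remainder 1, so 8 more Tuesdays after the first → 9.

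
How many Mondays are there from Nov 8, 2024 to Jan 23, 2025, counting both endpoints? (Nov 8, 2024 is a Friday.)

Nov 8, 2024 is a Friday; the first Monday on or after it is Nov 11, 2024 (3 days later).
From Nov 11, 2024 to Jan 23, 2025: 19 + 31 + 23 = 73 days (rest of Nov, Dec, Jan).
73 ÷ 7 = 10 full weeks with remainder 3, so 10 more Mondays after the first → 11.

11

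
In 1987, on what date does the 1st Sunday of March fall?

The first Sunday of March 1987 is March 1.

1987-03-01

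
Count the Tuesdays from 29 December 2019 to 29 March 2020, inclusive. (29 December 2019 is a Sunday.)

13

29 December 2019 is a Sunday; the first Tuesday on or after it is 31 December 2019 (2 days later).
From 31 December 2019 to 29 March 2020: 0 + 31 + 29 + 29 = 89 days (rest of December, January, February, March).
89 ÷ 7 = 12 full weeks with remainder 5, so 12 more Tuesdays after the first → 13.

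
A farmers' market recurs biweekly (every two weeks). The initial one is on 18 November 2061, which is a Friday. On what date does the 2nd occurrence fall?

The 2nd occurrence is 1 interval after the first: 1 × 14 = 14 days after 18 November 2061.
November has 30 days — 12 days to the end of November leaves 2.
2 days into December → 2 December 2061.

2 December 2061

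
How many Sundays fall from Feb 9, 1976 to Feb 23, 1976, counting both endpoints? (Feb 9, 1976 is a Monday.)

Feb 9, 1976 is a Monday; the first Sunday on or after it is Feb 15, 1976 (6 days later).
From Feb 15, 1976 to Feb 23, 1976 is 23 − 15 = 8 days.
8 ÷ 7 = 1 full weeks with remainder 1, so 1 more Sundays after the first → 2.

2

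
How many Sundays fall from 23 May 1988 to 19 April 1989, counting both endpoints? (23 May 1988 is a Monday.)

47

23 May 1988 is a Monday; the first Sunday on or after it is 29 May 1988 (6 days later).
From 29 May 1988 to 19 April 1989: 216 + 109 = 325 days (rest of 1988, to 19 April 1989 in 1989).
325 ÷ 7 = 46 full weeks with remainder 3, so 46 more Sundays after the first → 47.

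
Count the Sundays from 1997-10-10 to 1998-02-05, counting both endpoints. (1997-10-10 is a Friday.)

17

1997-10-10 is a Friday; the first Sunday on or after it is 1997-10-12 (2 days later).
From 1997-10-12 to 1998-02-05: 19 + 30 + 31 + 31 + 5 = 116 days (rest of October, November, December, January, February).
116 ÷ 7 = 16 full weeks with remainder 4, so 16 more Sundays after the first → 17.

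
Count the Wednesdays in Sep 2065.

Sep 1, 2065 is a Tuesday; the first Wednesday on or after it is Sep 2, 2065 (1 day later).
From Sep 2, 2065 to Sep 30, 2065 is 30 − 2 = 28 days.
28 ÷ 7 = 4 full weeks with remainder 0, so 4 more Wednesdays after the first → 5.

5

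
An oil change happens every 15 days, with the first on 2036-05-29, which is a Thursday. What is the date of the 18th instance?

2037-02-08

The 18th occurrence is 17 intervals after the first: 17 × 15 = 255 days after 2036-05-29.
May has 31 days — 2 days to the end of May leaves 253.
June has 30 days (223 left).
July has 31 days (192 left).
August has 31 days (161 left).
September has 30 days (131 left).
October has 31 days (100 left).
November has 30 days (70 left).
December has 31 days (39 left).
January has 31 days (8 left).
8 days into February → 2037-02-08.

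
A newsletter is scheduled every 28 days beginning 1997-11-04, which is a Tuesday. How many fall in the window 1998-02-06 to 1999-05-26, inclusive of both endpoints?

17

Occurrences land 28·i days after 1997-11-04 for i = 0, 1, 2, …
1998-02-06 is 94 days after the start; 94 ÷ 28 = 3 remainder 10; since the remainder is 10, round up to i = 4. First occurrence in the window: #5 on 1998-02-24 (4×28 = 112 days in).
1999-05-26 is 568 days after the start; 568 ÷ 28 = 20 remainder 8. Last occurrence in the window: #21 on 1999-05-18.
Occurrences #5 through #21: 17 in total.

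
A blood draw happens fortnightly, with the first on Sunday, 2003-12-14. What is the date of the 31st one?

2005-02-06

The 31st occurrence is 30 intervals after the first: 30 × 14 = 420 days after 2003-12-14.
December has 31 days — 17 days to the end of December leaves 403.
2004 has 366 days (37 left).
January has 31 days (6 left).
6 days into February → 2005-02-06.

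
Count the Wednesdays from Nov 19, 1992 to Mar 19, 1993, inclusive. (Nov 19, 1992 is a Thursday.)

Nov 19, 1992 is a Thursday; the first Wednesday on or after it is Nov 25, 1992 (6 days later).
From Nov 25, 1992 to Mar 19, 1993: 5 + 31 + 31 + 28 + 19 = 114 days (rest of Nov, Dec, Jan, Feb, Mar).
114 ÷ 7 = 16 full weeks with remainder 2, so 16 more Wednesdays after the first → 17.

17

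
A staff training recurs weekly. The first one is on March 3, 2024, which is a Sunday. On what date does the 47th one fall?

The 47th occurrence is 46 intervals after the first: 46 × 7 = 322 days after March 3, 2024.
March has 31 days — 28 days to the end of March leaves 294.
April has 30 days (264 left).
May has 31 days (233 left).
June has 30 days (203 left).
July has 31 days (172 left).
August has 31 days (141 left).
September has 30 days (111 left).
October has 31 days (80 left).
November has 30 days (50 left).
December has 31 days (19 left).
19 days into January → January 19, 2025.

January 19, 2025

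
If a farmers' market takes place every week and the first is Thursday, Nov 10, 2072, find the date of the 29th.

The 29th occurrence is 28 intervals after the first: 28 × 7 = 196 days after Nov 10, 2072.
Nov has 30 days — 20 days to the end of Nov leaves 176.
Dec has 31 days (145 left).
Jan has 31 days (114 left).
Feb has 28 days (86 left).
Mar has 31 days (55 left).
Apr has 30 days (25 left).
25 days into May → May 25, 2073.

May 25, 2073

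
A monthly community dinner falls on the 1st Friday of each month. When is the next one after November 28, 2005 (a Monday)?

December 2, 2005

November 2005 starts on a Tuesday, so its 1st Friday is November 4, 2005 (3 days in).
That is not after November 28, 2005, so look at December 2005.
December 2005 starts on a Thursday, so its 1st Friday is December 2, 2005 (1 day in).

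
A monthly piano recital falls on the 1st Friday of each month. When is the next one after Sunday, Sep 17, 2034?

Sep 2034 starts on a Friday, so its 1st Friday is Sep 1, 2034.
That is not after Sep 17, 2034, so look at Oct 2034.
Oct 2034 starts on a Sunday, so its 1st Friday is Oct 6, 2034 (5 days in).

Oct 6, 2034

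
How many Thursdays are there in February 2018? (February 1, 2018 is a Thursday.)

4

February 1, 2018 is a Thursday; the first Thursday on or after it is February 1, 2018.
From February 1, 2018 to February 28, 2018 is 28 − 1 = 27 days.
27 ÷ 7 = 3 full weeks with remainder 6, so 3 more Thursdays after the first → 4.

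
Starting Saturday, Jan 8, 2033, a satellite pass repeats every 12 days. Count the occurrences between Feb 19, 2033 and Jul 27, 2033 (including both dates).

13

Occurrences land 12·i days after Jan 8, 2033 for i = 0, 1, 2, …
Feb 19, 2033 is 42 days after the start; 42 ÷ 12 = 3 remainder 6; since the remainder is 6, round up to i = 4. First occurrence in the window: #5 on Feb 25, 2033 (4×12 = 48 days in).
Jul 27, 2033 is 200 days after the start; 200 ÷ 12 = 16 remainder 8. Last occurrence in the window: #17 on Jul 19, 2033.
Occurrences #5 through #17: 13 in total.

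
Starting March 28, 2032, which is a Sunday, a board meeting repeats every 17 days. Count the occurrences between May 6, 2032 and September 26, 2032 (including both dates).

8

Occurrences land 17·i days after March 28, 2032 for i = 0, 1, 2, …
May 6, 2032 is 39 days after the start; 39 ÷ 17 = 2 remainder 5; since the remainder is 5, round up to i = 3. First occurrence in the window: #4 on May 18, 2032 (3×17 = 51 days in).
September 26, 2032 is 182 days after the start; 182 ÷ 17 = 10 remainder 12. Last occurrence in the window: #11 on September 14, 2032.
Occurrences #4 through #11: 8 in total.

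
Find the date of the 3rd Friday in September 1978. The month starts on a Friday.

September 1978 begins on a Friday, so the first Friday is September 1.
The 3rd Friday is 2 weeks later: 1 + 14 = 15.

September 15, 1978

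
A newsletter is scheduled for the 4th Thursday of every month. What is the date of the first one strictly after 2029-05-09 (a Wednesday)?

2029-05-24

May 2029 starts on a Tuesday; its first Thursday is the 3rd, so the 4th Thursday is the 24th — 2029-05-24.
2029-05-24 is after 2029-05-09, so that is the next one.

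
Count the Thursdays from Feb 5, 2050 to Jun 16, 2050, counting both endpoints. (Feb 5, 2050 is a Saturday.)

19

Feb 5, 2050 is a Saturday; the first Thursday on or after it is Feb 10, 2050 (5 days later).
From Feb 10, 2050 to Jun 16, 2050: 18 + 31 + 30 + 31 + 16 = 126 days (rest of Feb, Mar, Apr, May, Jun).
126 ÷ 7 = 18 full weeks with remainder 0, so 18 more Thursdays after the first → 19.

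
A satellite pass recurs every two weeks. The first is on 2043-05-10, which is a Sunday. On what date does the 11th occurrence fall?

2043-09-27

The 11th occurrence is 10 intervals after the first: 10 × 14 = 140 days after 2043-05-10.
May has 31 days — 21 days to the end of May leaves 119.
June has 30 days (89 left).
July has 31 days (58 left).
August has 31 days (27 left).
27 days into September → 2043-09-27.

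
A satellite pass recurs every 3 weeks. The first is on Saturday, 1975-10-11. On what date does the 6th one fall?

1976-01-24

The 6th occurrence is 5 intervals after the first: 5 × 21 = 105 days after 1975-10-11.
October has 31 days — 20 days to the end of October leaves 85.
November has 30 days (55 left).
December has 31 days (24 left).
24 days into January → 1976-01-24.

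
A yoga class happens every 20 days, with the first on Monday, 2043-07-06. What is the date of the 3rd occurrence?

2043-08-15

The 3rd occurrence is 2 intervals after the first: 2 × 20 = 40 days after 2043-07-06.
July has 31 days — 25 days to the end of July leaves 15.
15 days into August → 2043-08-15.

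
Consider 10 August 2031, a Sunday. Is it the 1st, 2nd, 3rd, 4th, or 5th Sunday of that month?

2nd

Day 10 falls in week ⌈10/7⌉ of the month.
Days 1–7 hold the 1st Sunday, 8–14 the 2nd, 15–21 the 3rd, 22–28 the 4th, 29–31 the 5th.
10 is in the range for the 2nd.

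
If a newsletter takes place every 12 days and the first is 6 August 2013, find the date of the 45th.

16 January 2015

The 45th occurrence is 44 intervals after the first: 44 × 12 = 528 days after 6 August 2013.
August has 31 days — 25 days to the end of August leaves 503.
From end of August to end of 2013 is 122 days (381 left).
2014 has 365 days (16 left).
16 days into January → 16 January 2015.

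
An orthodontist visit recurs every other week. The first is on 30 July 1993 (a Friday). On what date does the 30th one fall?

The 30th occurrence is 29 intervals after the first: 29 × 14 = 406 days after 30 July 1993.
July has 31 days — 1 day to the end of July leaves 405.
From end of July to end of 1993 is 153 days (252 left).
January has 31 days (221 left).
February has 28 days (193 left).
March has 31 days (162 left).
April has 30 days (132 left).
May has 31 days (101 left).
June has 30 days (71 left).
July has 31 days (40 left).
August has 31 days (9 left).
9 days into September → 9 September 1994.

9 September 1994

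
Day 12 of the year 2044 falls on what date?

Jan 12, 2044

12 into Jan → Jan 12.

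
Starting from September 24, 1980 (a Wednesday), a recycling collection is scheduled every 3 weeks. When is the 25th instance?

The 25th occurrence is 24 intervals after the first: 24 × 21 = 504 days after September 24, 1980.
September has 30 days — 6 days to the end of September leaves 498.
From end of September to end of 1980 is 92 days (406 left).
1981 has 365 days (41 left).
January has 31 days (10 left).
10 days into February → February 10, 1982.

February 10, 1982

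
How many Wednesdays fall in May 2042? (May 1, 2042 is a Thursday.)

May 1, 2042 is a Thursday; the first Wednesday on or after it is May 7, 2042 (6 days later).
From May 7, 2042 to May 31, 2042 is 31 − 7 = 24 days.
24 ÷ 7 = 3 full weeks with remainder 3, so 3 more Wednesdays after the first → 4.

4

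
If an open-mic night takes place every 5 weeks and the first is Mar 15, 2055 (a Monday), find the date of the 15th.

The 15th occurrence is 14 intervals after the first: 14 × 35 = 490 days after Mar 15, 2055.
Mar has 31 days — 16 days to the end of Mar leaves 474.
From end of Mar to end of 2055 is 275 days (199 left).
Jan has 31 days (168 left).
Feb has 29 days (139 left).
Mar has 31 days (108 left).
Apr has 30 days (78 left).
May has 31 days (47 left).
Jun has 30 days (17 left).
17 days into Jul → Jul 17, 2056.

Jul 17, 2056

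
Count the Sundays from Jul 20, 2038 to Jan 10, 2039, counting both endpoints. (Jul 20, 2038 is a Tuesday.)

Jul 20, 2038 is a Tuesday; the first Sunday on or after it is Jul 25, 2038 (5 days later).
From Jul 25, 2038 to Jan 10, 2039: 6 + 31 + 30 + 31 + 30 + 31 + 10 = 169 days (rest of Jul, Aug, Sep, Oct, Nov, Dec, Jan).
169 ÷ 7 = 24 full weeks with remainder 1, so 24 more Sundays after the first → 25.

25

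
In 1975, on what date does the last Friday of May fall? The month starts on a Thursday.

May 1975 begins on a Thursday, so the first Friday is May 2 (1 day later).
May 1975 has 31 days. Adding weeks: 2, 9, 16, 23, 30 — the last one ≤ 31 is the 30th.

May 30, 1975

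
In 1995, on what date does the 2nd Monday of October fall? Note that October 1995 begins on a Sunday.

October 1995 begins on a Sunday, so the first Monday is October 2 (1 day later).
The 2nd Monday is 1 weeks later: 2 + 7 = 9.

October 9, 1995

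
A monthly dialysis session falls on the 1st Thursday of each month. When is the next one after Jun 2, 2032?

Jun 3, 2032

Jun 2032 starts on a Tuesday, so its 1st Thursday is Jun 3, 2032 (2 days in).
Jun 3, 2032 is after Jun 2, 2032, so that is the next one.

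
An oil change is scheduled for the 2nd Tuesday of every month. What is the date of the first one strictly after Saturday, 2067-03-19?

March 2067 starts on a Tuesday; its first Tuesday is the 1st, so the 2nd Tuesday is the 8th — 2067-03-08.
That is not after 2067-03-19, so look at April 2067.
April 2067 starts on a Friday; its first Tuesday is the 5th, so the 2nd Tuesday is the 12th — 2067-04-12.

2067-04-12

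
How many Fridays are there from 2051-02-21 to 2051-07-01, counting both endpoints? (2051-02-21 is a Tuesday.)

19

2051-02-21 is a Tuesday; the first Friday on or after it is 2051-02-24 (3 days later).
From 2051-02-24 to 2051-07-01: 4 + 31 + 30 + 31 + 30 + 1 = 127 days (rest of February, March, April, May, June, July).
127 ÷ 7 = 18 full weeks with remainder 1, so 18 more Fridays after the first → 19.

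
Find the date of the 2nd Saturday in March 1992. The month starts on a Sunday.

March 1992 begins on a Sunday, so the first Saturday is March 7 (6 days later).
The 2nd Saturday is 1 weeks later: 7 + 7 = 14.

14 March 1992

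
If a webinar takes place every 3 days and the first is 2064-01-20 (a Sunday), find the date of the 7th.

2064-02-07

The 7th occurrence is 6 intervals after the first: 6 × 3 = 18 days after 2064-01-20.
January has 31 days — 11 days to the end of January leaves 7.
7 days into February → 2064-02-07.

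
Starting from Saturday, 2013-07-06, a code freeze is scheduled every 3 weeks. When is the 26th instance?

2014-12-13

The 26th occurrence is 25 intervals after the first: 25 × 21 = 525 days after 2013-07-06.
July has 31 days — 25 days to the end of July leaves 500.
From end of July to end of 2013 is 153 days (347 left).
January has 31 days (316 left).
February has 28 days (288 left).
March has 31 days (257 left).
April has 30 days (227 left).
May has 31 days (196 left).
June has 30 days (166 left).
July has 31 days (135 left).
August has 31 days (104 left).
September has 30 days (74 left).
October has 31 days (43 left).
November has 30 days (13 left).
13 days into December → 2014-12-13.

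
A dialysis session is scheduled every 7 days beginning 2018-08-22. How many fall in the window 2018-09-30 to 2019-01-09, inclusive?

Occurrences land 7·i days after 2018-08-22 for i = 0, 1, 2, …
2018-09-30 is 39 days after the start; 39 ÷ 7 = 5 remainder 4; since the remainder is 4, round up to i = 6. First occurrence in the window: #7 on 2018-10-03 (6×7 = 42 days in).
2019-01-09 is 140 days after the start; 140 ÷ 7 = 20 remainder 0. Last occurrence in the window: #21 on 2019-01-09.
Occurrences #7 through #21: 15 in total.

15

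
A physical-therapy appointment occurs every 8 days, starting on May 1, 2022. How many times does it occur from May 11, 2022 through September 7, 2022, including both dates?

Occurrences land 8·i days after May 1, 2022 for i = 0, 1, 2, …
May 11, 2022 is 10 days after the start; 10 ÷ 8 = 1 remainder 2; since the remainder is 2, round up to i = 2. First occurrence in the window: #3 on May 17, 2022 (2×8 = 16 days in).
September 7, 2022 is 129 days after the start; 129 ÷ 8 = 16 remainder 1. Last occurrence in the window: #17 on September 6, 2022.
Occurrences #3 through #17: 15 in total.

15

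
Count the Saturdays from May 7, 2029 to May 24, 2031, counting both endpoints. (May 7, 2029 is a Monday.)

107

May 7, 2029 is a Monday; the first Saturday on or after it is May 12, 2029 (5 days later).
From May 12, 2029 to May 24, 2031: 233 + 365 + 144 = 742 days (rest of 2029, 2030, to May 24, 2031 in 2031).
742 ÷ 7 = 106 full weeks with remainder 0, so 106 more Saturdays after the first → 107.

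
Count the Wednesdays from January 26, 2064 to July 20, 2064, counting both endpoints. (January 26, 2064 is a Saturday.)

January 26, 2064 is a Saturday; the first Wednesday on or after it is January 30, 2064 (4 days later).
From January 30, 2064 to July 20, 2064: 1 + 29 + 31 + 30 + 31 + 30 + 20 = 172 days (rest of January, February, March, April, May, June, July).
172 ÷ 7 = 24 full weeks with remainder 4, so 24 more Wednesdays after the first → 25.

25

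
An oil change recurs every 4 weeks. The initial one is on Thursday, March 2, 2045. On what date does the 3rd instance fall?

April 27, 2045

The 3rd occurrence is 2 intervals after the first: 2 × 28 = 56 days after March 2, 2045.
March has 31 days — 29 days to the end of March leaves 27.
27 days into April → April 27, 2045.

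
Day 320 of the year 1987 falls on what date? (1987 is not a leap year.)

January has 31 days (320 − 31 = 289 remain).
February has 28 days (289 − 28 = 261 remain).
March has 31 days (261 − 31 = 230 remain).
April has 30 days (230 − 30 = 200 remain).
May has 31 days (200 − 31 = 169 remain).
June has 30 days (169 − 30 = 139 remain).
July has 31 days (139 − 31 = 108 remain).
August has 31 days (108 − 31 = 77 remain).
September has 30 days (77 − 30 = 47 remain).
October has 31 days (47 − 31 = 16 remain).
16 into November → November 16.

1987-11-16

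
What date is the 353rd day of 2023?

Dec 19, 2023

Jan has 31 days (353 − 31 = 322 remain).
Feb has 28 days (322 − 28 = 294 remain).
Mar has 31 days (294 − 31 = 263 remain).
Apr has 30 days (263 − 30 = 233 remain).
May has 31 days (233 − 31 = 202 remain).
Jun has 30 days (202 − 30 = 172 remain).
Jul has 31 days (172 − 31 = 141 remain).
Aug has 31 days (141 − 31 = 110 remain).
Sep has 30 days (110 − 30 = 80 remain).
Oct has 31 days (80 − 31 = 49 remain).
Nov has 30 days (49 − 30 = 19 remain).
19 into Dec → Dec 19.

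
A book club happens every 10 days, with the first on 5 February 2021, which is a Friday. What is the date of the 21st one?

The 21st occurrence is 20 intervals after the first: 20 × 10 = 200 days after 5 February 2021.
February has 28 days — 23 days to the end of February leaves 177.
March has 31 days (146 left).
April has 30 days (116 left).
May has 31 days (85 left).
June has 30 days (55 left).
July has 31 days (24 left).
24 days into August → 24 August 2021.

24 August 2021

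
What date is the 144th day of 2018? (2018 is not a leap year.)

January has 31 days (144 − 31 = 113 remain).
February has 28 days (113 − 28 = 85 remain).
March has 31 days (85 − 31 = 54 remain).
April has 30 days (54 − 30 = 24 remain).
24 into May → May 24.

24 May 2018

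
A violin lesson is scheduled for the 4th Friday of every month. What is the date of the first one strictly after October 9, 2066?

October 22, 2066

October 2066 starts on a Friday; its first Friday is the 1st, so the 4th Friday is the 22nd — October 22, 2066.
October 22, 2066 is after October 9, 2066, so that is the next one.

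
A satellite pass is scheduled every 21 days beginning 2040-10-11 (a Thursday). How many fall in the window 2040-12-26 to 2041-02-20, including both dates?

Occurrences land 21·i days after 2040-10-11 for i = 0, 1, 2, …
2040-12-26 is 76 days after the start; 76 ÷ 21 = 3 remainder 13; since the remainder is 13, round up to i = 4. First occurrence in the window: #5 on 2041-01-03 (4×21 = 84 days in).
2041-02-20 is 132 days after the start; 132 ÷ 21 = 6 remainder 6. Last occurrence in the window: #7 on 2041-02-14.
Occurrences #5 through #7: 3 in total.

3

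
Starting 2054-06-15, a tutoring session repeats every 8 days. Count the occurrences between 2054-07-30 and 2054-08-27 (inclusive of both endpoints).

Occurrences land 8·i days after 2054-06-15 for i = 0, 1, 2, …
2054-07-30 is 45 days after the start; 45 ÷ 8 = 5 remainder 5; since the remainder is 5, round up to i = 6. First occurrence in the window: #7 on 2054-08-02 (6×8 = 48 days in).
2054-08-27 is 73 days after the start; 73 ÷ 8 = 9 remainder 1. Last occurrence in the window: #10 on 2054-08-26.
Occurrences #7 through #10: 4 in total.

4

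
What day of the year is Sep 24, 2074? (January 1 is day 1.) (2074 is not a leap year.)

Days in months before Sep: 31 + 28 + 31 + 30 + 31 + 30 + 31 + 31 = 243.
Plus 24 days into Sep → day 267.

267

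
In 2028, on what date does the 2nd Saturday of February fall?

February 2028 begins on a Tuesday, so the first Saturday is February 5 (4 days later).
The 2nd Saturday is 1 weeks later: 5 + 7 = 12.

2028-02-12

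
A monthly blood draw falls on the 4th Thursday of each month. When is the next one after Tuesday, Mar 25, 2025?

Mar 2025 starts on a Saturday; its first Thursday is the 6th, so the 4th Thursday is the 27th — Mar 27, 2025.
Mar 27, 2025 is after Mar 25, 2025, so that is the next one.

Mar 27, 2025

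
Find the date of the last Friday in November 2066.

November 26, 2066

November 2066 begins on a Monday, so the first Friday is November 5 (4 days later).
November 2066 has 30 days. Adding weeks: 5, 12, 19, 26 — the last one ≤ 30 is the 26th.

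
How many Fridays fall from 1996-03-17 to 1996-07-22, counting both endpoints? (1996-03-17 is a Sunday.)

18

1996-03-17 is a Sunday; the first Friday on or after it is 1996-03-22 (5 days later).
From 1996-03-22 to 1996-07-22: 9 + 30 + 31 + 30 + 22 = 122 days (rest of March, April, May, June, July).
122 ÷ 7 = 17 full weeks with remainder 3, so 17 more Fridays after the first → 18.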